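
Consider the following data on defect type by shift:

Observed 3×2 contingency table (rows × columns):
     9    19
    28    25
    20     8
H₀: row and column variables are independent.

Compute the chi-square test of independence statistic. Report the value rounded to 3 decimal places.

Row totals [28, 53, 28], col totals [57, 52], n=109
χ² = (9−14.64)²/14.64 + (19−13.36)²/13.36 + (28−27.72)²/27.72 + (25−25.28)²/25.28 + (20−14.64)²/14.64 + (8−13.36)²/13.36 = 8.6730
df = 2

test statistic = 8.673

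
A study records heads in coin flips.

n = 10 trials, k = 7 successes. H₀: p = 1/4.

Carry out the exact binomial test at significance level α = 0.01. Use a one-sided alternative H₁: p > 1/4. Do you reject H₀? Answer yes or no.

Exact binomial: n=10, k=7, p₀=1/4=0.2500
P(X≥7) from Σ C(n,i)·p₀^i·(1−p₀)^(n−i)
p-value (one-sided, H₁ greater) = 0.00351
At α=0.01: p < α → reject H₀

reject H₀: yes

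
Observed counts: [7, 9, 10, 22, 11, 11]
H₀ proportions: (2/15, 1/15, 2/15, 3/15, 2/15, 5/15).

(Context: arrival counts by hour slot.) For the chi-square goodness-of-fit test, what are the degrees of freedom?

degrees of freedom = 5

df = k − 1 = 6 − 1 = 5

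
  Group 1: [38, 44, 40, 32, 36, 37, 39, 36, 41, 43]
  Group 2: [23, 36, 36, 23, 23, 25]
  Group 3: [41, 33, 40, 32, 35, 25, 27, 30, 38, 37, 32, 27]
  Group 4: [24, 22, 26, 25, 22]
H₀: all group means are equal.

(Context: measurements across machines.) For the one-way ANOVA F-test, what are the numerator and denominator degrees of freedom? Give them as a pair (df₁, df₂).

degrees of freedom = [3, 29]

k = 4 groups, N = 33 total
df = (k−1, N−k) = (4−1, 33−4) = (3, 29)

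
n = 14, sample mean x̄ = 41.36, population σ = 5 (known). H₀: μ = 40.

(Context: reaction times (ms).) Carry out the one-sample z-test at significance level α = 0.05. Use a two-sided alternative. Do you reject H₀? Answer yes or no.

reject H₀: no

SE = σ/√n = 5/√14 = 1.3363
z = (x̄−μ₀)/SE = (41.36−40)/1.3363 = 1.0177
p-value (two-sided) = 0.30881
At α=0.05: p ≥ α → fail to reject H₀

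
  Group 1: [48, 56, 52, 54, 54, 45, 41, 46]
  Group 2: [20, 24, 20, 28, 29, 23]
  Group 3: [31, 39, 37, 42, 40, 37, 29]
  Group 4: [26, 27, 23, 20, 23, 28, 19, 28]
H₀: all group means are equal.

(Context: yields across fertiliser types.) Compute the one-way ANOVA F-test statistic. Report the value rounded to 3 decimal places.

test statistic = 56.153

Group means [49.50, 24.00, 36.43, 24.25], grand mean 34.103
SSB = Σnᵢ(x̄ᵢ−x̄)² = 3323.475; SSW = ΣΣ(x−x̄ᵢ)² = 493.214
MSB = 3323.475/3 = 1107.8251; MSW = 493.214/25 = 19.7286
F = MSB/MSW = 56.1533
df = (3, 25)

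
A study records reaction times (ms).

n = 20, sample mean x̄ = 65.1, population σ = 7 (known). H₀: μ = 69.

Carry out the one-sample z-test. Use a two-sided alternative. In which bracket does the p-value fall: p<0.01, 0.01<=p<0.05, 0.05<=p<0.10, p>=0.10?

p-value bracket: 0.01<=p<0.05

SE = σ/√n = 7/√20 = 1.5652
z = (x̄−μ₀)/SE = (65.1−69)/1.5652 = -2.4916
p-value (two-sided) = 0.01272
→ bracket: 0.01<=p<0.05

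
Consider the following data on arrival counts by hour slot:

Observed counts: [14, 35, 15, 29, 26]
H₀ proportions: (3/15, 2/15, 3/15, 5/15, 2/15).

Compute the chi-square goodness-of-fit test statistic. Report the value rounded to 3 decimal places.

test statistic = 39.702

n = 119; E_i = n·p_i = [23.80, 15.87, 23.80, 39.67, 15.87]
χ² = (14−23.80)²/23.80 + (35−15.87)²/15.87 + (15−23.80)²/23.80 + (29−39.67)²/39.67 + (26−15.87)²/15.87 = 39.7017
df = 4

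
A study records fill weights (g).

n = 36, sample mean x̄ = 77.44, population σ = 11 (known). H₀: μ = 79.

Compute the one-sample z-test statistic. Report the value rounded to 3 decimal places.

SE = σ/√n = 11/√36 = 1.8333
z = (x̄−μ₀)/SE = (77.44−79)/1.8333 = -0.8509

test statistic = -0.851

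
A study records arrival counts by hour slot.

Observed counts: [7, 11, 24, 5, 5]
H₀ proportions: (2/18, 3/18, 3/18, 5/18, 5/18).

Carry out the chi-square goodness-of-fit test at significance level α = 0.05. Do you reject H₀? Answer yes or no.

reject H₀: yes

n = 52; E_i = n·p_i = [5.78, 8.67, 8.67, 14.44, 14.44]
χ² = (7−5.78)²/5.78 + (11−8.67)²/8.67 + (24−8.67)²/8.67 + (5−14.44)²/14.44 + (5−14.44)²/14.44 = 40.3654
df = 4
p-value (upper-tail) = 0.00000
At α=0.05: p < α → reject H₀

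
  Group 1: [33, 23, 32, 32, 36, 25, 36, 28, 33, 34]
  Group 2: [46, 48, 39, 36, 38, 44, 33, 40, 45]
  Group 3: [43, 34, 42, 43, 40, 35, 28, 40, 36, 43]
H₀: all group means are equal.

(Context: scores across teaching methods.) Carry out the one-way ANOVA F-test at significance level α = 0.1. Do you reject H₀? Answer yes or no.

reject H₀: yes

Group means [31.20, 41.00, 38.40], grand mean 36.724
SSB = Σnᵢ(x̄ᵢ−x̄)² = 497.793; SSW = ΣΣ(x−x̄ᵢ)² = 606.000
MSB = 497.793/2 = 248.8966; MSW = 606.000/26 = 23.3077
F = MSB/MSW = 10.6787
df = (2, 26)
p-value (upper-tail) = 0.00041
At α=0.1: p < α → reject H₀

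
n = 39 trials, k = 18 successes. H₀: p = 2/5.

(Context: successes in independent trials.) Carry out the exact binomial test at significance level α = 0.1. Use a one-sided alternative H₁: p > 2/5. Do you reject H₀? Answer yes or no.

reject H₀: no

Exact binomial: n=39, k=18, p₀=2/5=0.4000
P(X≥18) from Σ C(n,i)·p₀^i·(1−p₀)^(n−i)
p-value (one-sided, H₁ greater) = 0.26533
At α=0.1: p ≥ α → fail to reject H₀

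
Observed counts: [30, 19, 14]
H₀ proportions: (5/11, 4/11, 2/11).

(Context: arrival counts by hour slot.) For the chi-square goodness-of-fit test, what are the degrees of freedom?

df = k − 1 = 3 − 1 = 2

degrees of freedom = 2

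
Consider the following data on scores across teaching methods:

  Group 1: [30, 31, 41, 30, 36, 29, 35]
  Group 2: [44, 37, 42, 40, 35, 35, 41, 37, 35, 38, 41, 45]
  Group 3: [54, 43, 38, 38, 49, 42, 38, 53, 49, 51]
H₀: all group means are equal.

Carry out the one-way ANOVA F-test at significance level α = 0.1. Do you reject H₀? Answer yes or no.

Group means [33.14, 39.17, 45.50], grand mean 39.897
SSB = Σnᵢ(x̄ᵢ−x̄)² = 639.666; SSW = ΣΣ(x−x̄ᵢ)² = 621.024
MSB = 639.666/2 = 319.8329; MSW = 621.024/26 = 23.8855
F = MSB/MSW = 13.3902
df = (2, 26)
p-value (upper-tail) = 0.00010
At α=0.1: p < α → reject H₀

reject H₀: yes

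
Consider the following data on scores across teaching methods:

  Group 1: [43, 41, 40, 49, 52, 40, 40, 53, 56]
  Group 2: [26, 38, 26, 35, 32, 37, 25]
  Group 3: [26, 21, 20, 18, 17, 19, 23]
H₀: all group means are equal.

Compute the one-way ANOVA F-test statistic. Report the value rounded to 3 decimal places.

Group means [46.00, 31.29, 20.57], grand mean 33.783
SSB = Σnᵢ(x̄ᵢ−x̄)² = 2608.770; SSW = ΣΣ(x−x̄ᵢ)² = 581.143
MSB = 2608.770/2 = 1304.3851; MSW = 581.143/20 = 29.0571
F = MSB/MSW = 44.8903
df = (2, 20)

test statistic = 44.890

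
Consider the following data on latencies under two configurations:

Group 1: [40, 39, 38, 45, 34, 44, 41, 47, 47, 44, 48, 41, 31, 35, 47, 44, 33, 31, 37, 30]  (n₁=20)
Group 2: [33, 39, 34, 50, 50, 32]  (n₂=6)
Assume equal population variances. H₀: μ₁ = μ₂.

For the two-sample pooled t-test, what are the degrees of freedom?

degrees of freedom = 24

df = n₁ + n₂ − 2 = 20 + 6 − 2 = 24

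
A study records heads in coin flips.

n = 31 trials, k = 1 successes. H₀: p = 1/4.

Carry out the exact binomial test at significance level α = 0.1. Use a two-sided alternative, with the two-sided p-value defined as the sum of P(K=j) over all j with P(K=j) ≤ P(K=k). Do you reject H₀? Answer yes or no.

Exact binomial: n=31, k=1, p₀=1/4=0.2500
P(X=j) = C(n,j)·p₀^j·(1−p₀)^(n−j); p = Σ P(X=j) over j with P(X=j) ≤ P(X=1)
p-value (two-sided) = 0.00282
At α=0.1: p < α → reject H₀

reject H₀: yes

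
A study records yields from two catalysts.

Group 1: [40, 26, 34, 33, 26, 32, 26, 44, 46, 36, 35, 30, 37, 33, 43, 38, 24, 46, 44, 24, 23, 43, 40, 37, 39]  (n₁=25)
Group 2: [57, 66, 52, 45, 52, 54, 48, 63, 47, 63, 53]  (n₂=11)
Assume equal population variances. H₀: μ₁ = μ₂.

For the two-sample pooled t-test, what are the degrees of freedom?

df = n₁ + n₂ − 2 = 25 + 11 − 2 = 34

degrees of freedom = 34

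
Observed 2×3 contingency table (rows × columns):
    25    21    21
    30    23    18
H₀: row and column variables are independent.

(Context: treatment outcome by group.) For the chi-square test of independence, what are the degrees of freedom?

df = (r−1)(c−1) = (2−1)·(3−1) = 2

degrees of freedom = 2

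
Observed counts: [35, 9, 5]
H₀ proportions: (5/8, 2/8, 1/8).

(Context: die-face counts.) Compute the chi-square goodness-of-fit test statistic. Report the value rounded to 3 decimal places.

test statistic = 1.694

n = 49; E_i = n·p_i = [30.62, 12.25, 6.12]
χ² = (35−30.62)²/30.62 + (9−12.25)²/12.25 + (5−6.12)²/6.12 = 1.6939
df = 2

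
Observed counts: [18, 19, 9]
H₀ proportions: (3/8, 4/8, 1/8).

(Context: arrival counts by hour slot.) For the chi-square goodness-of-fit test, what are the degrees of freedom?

df = k − 1 = 3 − 1 = 2

degrees of freedom = 2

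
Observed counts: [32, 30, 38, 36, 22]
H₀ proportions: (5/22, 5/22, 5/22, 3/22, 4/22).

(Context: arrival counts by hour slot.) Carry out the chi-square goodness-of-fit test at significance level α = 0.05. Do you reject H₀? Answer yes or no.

reject H₀: yes

n = 158; E_i = n·p_i = [35.91, 35.91, 35.91, 21.55, 28.73]
χ² = (32−35.91)²/35.91 + (30−35.91)²/35.91 + (38−35.91)²/35.91 + (36−21.55)²/21.55 + (22−28.73)²/28.73 = 12.7924
df = 4
p-value (upper-tail) = 0.01234
At α=0.05: p < α → reject H₀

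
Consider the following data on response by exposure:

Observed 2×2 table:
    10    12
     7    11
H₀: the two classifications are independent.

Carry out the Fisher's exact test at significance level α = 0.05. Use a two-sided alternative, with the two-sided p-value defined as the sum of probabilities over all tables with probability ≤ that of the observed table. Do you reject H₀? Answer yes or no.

reject H₀: no

Margins: r₁=22, r₂=18, c₁=17, c₂=23, n=40
p_obs = C(22,10)·C(18,7)/C(40,17); sum pmf over tables with pmf ≤ p_obs
p-value (two-sided) = 0.75470
At α=0.05: p ≥ α → fail to reject H₀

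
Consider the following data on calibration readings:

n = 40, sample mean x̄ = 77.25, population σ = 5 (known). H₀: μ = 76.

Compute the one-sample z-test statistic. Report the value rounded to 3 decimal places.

SE = σ/√n = 5/√40 = 0.7906
z = (x̄−μ₀)/SE = (77.25−76)/0.7906 = 1.5811

test statistic = 1.581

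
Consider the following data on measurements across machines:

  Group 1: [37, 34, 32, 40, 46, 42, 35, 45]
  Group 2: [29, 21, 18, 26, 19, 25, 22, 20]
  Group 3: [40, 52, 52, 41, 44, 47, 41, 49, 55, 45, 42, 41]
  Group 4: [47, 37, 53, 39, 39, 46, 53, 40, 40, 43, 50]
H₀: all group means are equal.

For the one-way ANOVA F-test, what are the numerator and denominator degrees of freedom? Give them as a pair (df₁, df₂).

k = 4 groups, N = 39 total
df = (k−1, N−k) = (4−1, 39−4) = (3, 35)

degrees of freedom = [3, 35]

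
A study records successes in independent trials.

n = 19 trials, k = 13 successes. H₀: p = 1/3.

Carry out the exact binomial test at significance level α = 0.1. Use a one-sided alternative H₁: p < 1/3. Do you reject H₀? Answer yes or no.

Exact binomial: n=19, k=13, p₀=1/3=0.3333
P(X≤13) from Σ C(n,i)·p₀^i·(1−p₀)^(n−i)
p-value (one-sided, H₁ less) = 0.99962
At α=0.1: p ≥ α → fail to reject H₀

reject H₀: no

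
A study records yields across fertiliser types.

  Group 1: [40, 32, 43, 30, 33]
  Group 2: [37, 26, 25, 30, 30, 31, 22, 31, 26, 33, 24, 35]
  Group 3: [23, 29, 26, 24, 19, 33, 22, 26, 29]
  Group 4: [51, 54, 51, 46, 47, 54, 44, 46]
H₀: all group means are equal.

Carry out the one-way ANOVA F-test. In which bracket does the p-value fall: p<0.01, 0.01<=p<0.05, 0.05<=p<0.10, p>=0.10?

Group means [35.60, 29.17, 25.67, 49.12], grand mean 33.882
SSB = Σnᵢ(x̄ᵢ−x̄)² = 2747.788; SSW = ΣΣ(x−x̄ᵢ)² = 607.742
MSB = 2747.788/3 = 915.9292; MSW = 607.742/30 = 20.2581
F = MSB/MSW = 45.2131
df = (3, 30)
p-value (upper-tail) = 0.00000
→ bracket: p<0.01

p-value bracket: p<0.01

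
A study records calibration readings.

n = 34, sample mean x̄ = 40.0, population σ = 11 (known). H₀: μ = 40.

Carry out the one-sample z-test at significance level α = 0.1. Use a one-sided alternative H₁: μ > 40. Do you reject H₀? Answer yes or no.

reject H₀: no

SE = σ/√n = 11/√34 = 1.8865
z = (x̄−μ₀)/SE = (40.0−40)/1.8865 = 0.0000
p-value (one-sided, H₁ greater) = 0.50000
At α=0.1: p ≥ α → fail to reject H₀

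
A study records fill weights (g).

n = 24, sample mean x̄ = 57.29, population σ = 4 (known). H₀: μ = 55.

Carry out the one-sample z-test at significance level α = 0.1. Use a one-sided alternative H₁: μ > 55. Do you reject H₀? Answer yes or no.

reject H₀: yes

SE = σ/√n = 4/√24 = 0.8165
z = (x̄−μ₀)/SE = (57.29−55)/0.8165 = 2.8047
p-value (one-sided, H₁ greater) = 0.00252
At α=0.1: p < α → reject H₀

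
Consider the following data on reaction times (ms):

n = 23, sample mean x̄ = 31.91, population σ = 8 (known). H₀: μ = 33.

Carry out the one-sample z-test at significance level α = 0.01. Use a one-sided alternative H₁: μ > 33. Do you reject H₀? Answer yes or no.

SE = σ/√n = 8/√23 = 1.6681
z = (x̄−μ₀)/SE = (31.91−33)/1.6681 = -0.6534
p-value (one-sided, H₁ greater) = 0.74326
At α=0.01: p ≥ α → fail to reject H₀

reject H₀: no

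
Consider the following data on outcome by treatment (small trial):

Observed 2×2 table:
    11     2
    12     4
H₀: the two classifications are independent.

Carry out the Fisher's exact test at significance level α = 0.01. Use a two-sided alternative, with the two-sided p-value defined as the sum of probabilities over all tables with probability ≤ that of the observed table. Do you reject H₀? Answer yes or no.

reject H₀: no

Margins: r₁=13, r₂=16, c₁=23, c₂=6, n=29
p_obs = C(13,11)·C(16,12)/C(29,23); sum pmf over tables with pmf ≤ p_obs
p-value (two-sided) = 0.66284
At α=0.01: p ≥ α → fail to reject H₀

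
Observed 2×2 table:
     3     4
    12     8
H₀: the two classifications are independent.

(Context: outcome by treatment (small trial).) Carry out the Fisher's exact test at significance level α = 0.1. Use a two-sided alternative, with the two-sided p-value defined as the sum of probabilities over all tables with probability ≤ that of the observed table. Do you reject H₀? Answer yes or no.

reject H₀: no

Margins: r₁=7, r₂=20, c₁=15, c₂=12, n=27
p_obs = C(7,3)·C(20,12)/C(27,15); sum pmf over tables with pmf ≤ p_obs
p-value (two-sided) = 0.66184
At α=0.1: p ≥ α → fail to reject H₀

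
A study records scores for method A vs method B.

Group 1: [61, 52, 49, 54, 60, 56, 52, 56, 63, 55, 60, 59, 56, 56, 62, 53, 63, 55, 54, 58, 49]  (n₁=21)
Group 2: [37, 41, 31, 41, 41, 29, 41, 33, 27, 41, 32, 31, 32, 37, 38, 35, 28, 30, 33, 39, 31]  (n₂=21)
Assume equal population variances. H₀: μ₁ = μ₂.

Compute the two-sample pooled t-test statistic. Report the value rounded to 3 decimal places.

test statistic = 15.608

x̄₁=56.333, s₁=4.187, n₁=21
x̄₂=34.667, s₂=4.789, n₂=21
s_p² = [20·4.187² + 20·4.789²]/40 = 20.2333
SE = √(s_p²·(1/21+1/21)) = 1.3882
t = (56.333−34.667)/1.3882 = 15.6082
df = 40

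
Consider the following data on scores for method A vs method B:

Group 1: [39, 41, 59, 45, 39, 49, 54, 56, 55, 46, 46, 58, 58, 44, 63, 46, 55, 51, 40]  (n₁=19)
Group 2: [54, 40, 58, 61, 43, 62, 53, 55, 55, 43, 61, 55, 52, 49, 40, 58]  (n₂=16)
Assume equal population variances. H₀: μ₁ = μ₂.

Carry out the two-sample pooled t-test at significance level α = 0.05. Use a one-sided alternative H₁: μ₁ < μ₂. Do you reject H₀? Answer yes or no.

reject H₀: no

x̄₁=49.684, s₁=7.499, n₁=19
x̄₂=52.438, s₂=7.402, n₂=16
s_p² = [18·7.499² + 15·7.402²]/33 = 55.5771
SE = √(s_p²·(1/19+1/16)) = 2.5296
t = (49.684−52.438)/2.5296 = -1.0884
df = 33
p-value (one-sided, H₁ less) = 0.14214
At α=0.05: p ≥ α → fail to reject H₀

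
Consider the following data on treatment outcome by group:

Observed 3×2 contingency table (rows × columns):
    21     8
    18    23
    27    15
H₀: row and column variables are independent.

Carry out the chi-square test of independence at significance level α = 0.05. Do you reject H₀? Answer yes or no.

Row totals [29, 41, 42], col totals [66, 46], n=112
χ² = (21−17.09)²/17.09 + (8−11.91)²/11.91 + (18−24.16)²/24.16 + (23−16.84)²/16.84 + (27−24.75)²/24.75 + (15−17.25)²/17.25 = 6.5018
df = 2
p-value (upper-tail) = 0.03874
At α=0.05: p < α → reject H₀

reject H₀: yes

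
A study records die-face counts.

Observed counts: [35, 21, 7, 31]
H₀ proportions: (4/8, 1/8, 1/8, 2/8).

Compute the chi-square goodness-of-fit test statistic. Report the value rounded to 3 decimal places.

test statistic = 14.660

n = 94; E_i = n·p_i = [47.00, 11.75, 11.75, 23.50]
χ² = (35−47.00)²/47.00 + (21−11.75)²/11.75 + (7−11.75)²/11.75 + (31−23.50)²/23.50 = 14.6596
df = 3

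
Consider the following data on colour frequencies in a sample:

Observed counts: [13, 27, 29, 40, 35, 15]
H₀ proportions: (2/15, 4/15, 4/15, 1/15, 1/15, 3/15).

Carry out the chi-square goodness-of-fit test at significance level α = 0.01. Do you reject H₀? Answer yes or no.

reject H₀: yes

n = 159; E_i = n·p_i = [21.20, 42.40, 42.40, 10.60, 10.60, 31.80]
χ² = (13−21.20)²/21.20 + (27−42.40)²/42.40 + (29−42.40)²/42.40 + (40−10.60)²/10.60 + (35−10.60)²/10.60 + (15−31.80)²/31.80 = 159.5849
df = 5
p-value (upper-tail) = 0.00000
At α=0.01: p < α → reject H₀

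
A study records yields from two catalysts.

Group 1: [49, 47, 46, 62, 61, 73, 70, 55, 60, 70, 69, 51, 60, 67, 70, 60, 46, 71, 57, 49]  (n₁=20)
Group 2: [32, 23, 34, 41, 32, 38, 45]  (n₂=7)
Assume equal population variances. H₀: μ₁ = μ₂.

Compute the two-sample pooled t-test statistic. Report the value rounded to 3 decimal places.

test statistic = 6.358

x̄₁=59.650, s₁=9.292, n₁=20
x̄₂=35.000, s₂=7.165, n₂=7
s_p² = [19·9.292² + 6·7.165²]/25 = 77.9420
SE = √(s_p²·(1/20+1/7)) = 3.8771
t = (59.650−35.000)/3.8771 = 6.3579
df = 25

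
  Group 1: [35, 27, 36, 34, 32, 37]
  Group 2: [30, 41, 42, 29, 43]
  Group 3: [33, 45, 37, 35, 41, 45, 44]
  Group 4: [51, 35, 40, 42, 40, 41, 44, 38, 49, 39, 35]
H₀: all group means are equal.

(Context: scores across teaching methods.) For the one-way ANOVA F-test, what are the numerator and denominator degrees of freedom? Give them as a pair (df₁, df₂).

k = 4 groups, N = 29 total
df = (k−1, N−k) = (4−1, 29−4) = (3, 25)

degrees of freedom = [3, 25]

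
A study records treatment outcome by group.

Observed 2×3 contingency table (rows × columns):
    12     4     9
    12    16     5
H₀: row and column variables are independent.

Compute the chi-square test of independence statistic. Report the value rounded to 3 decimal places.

test statistic = 7.380

Row totals [25, 33], col totals [24, 20, 14], n=58
χ² = (12−10.34)²/10.34 + (4−8.62)²/8.62 + (9−6.03)²/6.03 + (12−13.66)²/13.66 + (16−11.38)²/11.38 + (5−7.97)²/7.97 = 7.3798
df = 2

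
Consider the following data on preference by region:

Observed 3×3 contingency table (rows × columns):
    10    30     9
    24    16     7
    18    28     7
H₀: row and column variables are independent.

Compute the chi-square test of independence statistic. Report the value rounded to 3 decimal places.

Row totals [49, 47, 53], col totals [52, 74, 23], n=149
χ² = (10−17.10)²/17.10 + (30−24.34)²/24.34 + (9−7.56)²/7.56 + (24−16.40)²/16.40 + (16−23.34)²/23.34 + (7−7.26)²/7.26 + (18−18.50)²/18.50 + (28−26.32)²/26.32 + (7−8.18)²/8.18 = 10.6678
df = 4

test statistic = 10.668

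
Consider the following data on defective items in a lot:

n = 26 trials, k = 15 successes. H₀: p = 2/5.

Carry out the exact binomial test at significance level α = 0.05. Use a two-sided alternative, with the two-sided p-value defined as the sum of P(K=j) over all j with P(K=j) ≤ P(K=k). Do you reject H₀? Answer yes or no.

reject H₀: no

Exact binomial: n=26, k=15, p₀=2/5=0.4000
P(X=j) = C(n,j)·p₀^j·(1−p₀)^(n−j); p = Σ P(X=j) over j with P(X=j) ≤ P(X=15)
p-value (two-sided) = 0.07316
At α=0.05: p ≥ α → fail to reject H₀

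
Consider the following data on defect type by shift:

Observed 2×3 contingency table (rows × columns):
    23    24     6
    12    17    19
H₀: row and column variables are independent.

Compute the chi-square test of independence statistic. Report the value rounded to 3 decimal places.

test statistic = 11.192

Row totals [53, 48], col totals [35, 41, 25], n=101
χ² = (23−18.37)²/18.37 + (24−21.51)²/21.51 + (6−13.12)²/13.12 + (12−16.63)²/16.63 + (17−19.49)²/19.49 + (19−11.88)²/11.88 = 11.1922
df = 2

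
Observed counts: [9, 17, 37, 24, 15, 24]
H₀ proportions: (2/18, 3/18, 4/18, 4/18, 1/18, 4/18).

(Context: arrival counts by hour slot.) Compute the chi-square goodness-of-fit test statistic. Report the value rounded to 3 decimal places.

test statistic = 15.726

n = 126; E_i = n·p_i = [14.00, 21.00, 28.00, 28.00, 7.00, 28.00]
χ² = (9−14.00)²/14.00 + (17−21.00)²/21.00 + (37−28.00)²/28.00 + (24−28.00)²/28.00 + (15−7.00)²/7.00 + (24−28.00)²/28.00 = 15.7262
df = 5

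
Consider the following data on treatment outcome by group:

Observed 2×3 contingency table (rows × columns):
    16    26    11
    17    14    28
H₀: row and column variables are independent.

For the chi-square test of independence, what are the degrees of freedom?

df = (r−1)(c−1) = (2−1)·(3−1) = 2

degrees of freedom = 2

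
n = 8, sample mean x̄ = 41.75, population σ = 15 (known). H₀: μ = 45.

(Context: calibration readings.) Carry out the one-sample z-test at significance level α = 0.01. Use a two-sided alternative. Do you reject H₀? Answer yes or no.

SE = σ/√n = 15/√8 = 5.3033
z = (x̄−μ₀)/SE = (41.75−45)/5.3033 = -0.6128
p-value (two-sided) = 0.53999
At α=0.01: p ≥ α → fail to reject H₀

reject H₀: no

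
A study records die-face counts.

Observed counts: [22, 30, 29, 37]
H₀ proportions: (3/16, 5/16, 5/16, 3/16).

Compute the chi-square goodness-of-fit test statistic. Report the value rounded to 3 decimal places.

n = 118; E_i = n·p_i = [22.12, 36.88, 36.88, 22.12]
χ² = (22−22.12)²/22.12 + (30−36.88)²/36.88 + (29−36.88)²/36.88 + (37−22.12)²/22.12 = 12.9650
df = 3

test statistic = 12.965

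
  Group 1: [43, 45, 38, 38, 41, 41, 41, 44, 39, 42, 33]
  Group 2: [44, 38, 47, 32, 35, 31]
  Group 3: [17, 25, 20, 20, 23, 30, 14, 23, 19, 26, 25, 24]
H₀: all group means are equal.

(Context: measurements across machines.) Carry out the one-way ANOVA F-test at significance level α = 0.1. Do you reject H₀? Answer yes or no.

Group means [40.45, 37.83, 22.17], grand mean 32.345
SSB = Σnᵢ(x̄ᵢ−x̄)² = 2147.324; SSW = ΣΣ(x−x̄ᵢ)² = 533.227
MSB = 2147.324/2 = 1073.6622; MSW = 533.227/26 = 20.5087
F = MSB/MSW = 52.3514
df = (2, 26)
p-value (upper-tail) = 0.00000
At α=0.1: p < α → reject H₀

reject H₀: yes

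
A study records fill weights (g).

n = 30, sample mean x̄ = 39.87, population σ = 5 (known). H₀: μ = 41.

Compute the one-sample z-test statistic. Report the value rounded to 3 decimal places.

SE = σ/√n = 5/√30 = 0.9129
z = (x̄−μ₀)/SE = (39.87−41)/0.9129 = -1.2379

test statistic = -1.238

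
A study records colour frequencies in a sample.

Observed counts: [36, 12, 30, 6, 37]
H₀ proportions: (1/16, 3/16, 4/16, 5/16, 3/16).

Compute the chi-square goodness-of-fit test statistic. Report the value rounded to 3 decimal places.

n = 121; E_i = n·p_i = [7.56, 22.69, 30.25, 37.81, 22.69]
χ² = (36−7.56)²/7.56 + (12−22.69)²/22.69 + (30−30.25)²/30.25 + (6−37.81)²/37.81 + (37−22.69)²/22.69 = 147.7647
df = 4

test statistic = 147.765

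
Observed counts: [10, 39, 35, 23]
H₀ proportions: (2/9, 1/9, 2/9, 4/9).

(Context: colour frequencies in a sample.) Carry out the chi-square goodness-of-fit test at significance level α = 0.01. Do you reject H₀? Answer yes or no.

n = 107; E_i = n·p_i = [23.78, 11.89, 23.78, 47.56]
χ² = (10−23.78)²/23.78 + (39−11.89)²/11.89 + (35−23.78)²/23.78 + (23−47.56)²/47.56 = 87.7827
df = 3
p-value (upper-tail) = 0.00000
At α=0.01: p < α → reject H₀

reject H₀: yes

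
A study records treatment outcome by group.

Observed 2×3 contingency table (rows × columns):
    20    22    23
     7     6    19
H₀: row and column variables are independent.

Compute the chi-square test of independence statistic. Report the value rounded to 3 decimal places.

test statistic = 5.153

Row totals [65, 32], col totals [27, 28, 42], n=97
χ² = (20−18.09)²/18.09 + (22−18.76)²/18.76 + (23−28.14)²/28.14 + (7−8.91)²/8.91 + (6−9.24)²/9.24 + (19−13.86)²/13.86 = 5.1526
df = 2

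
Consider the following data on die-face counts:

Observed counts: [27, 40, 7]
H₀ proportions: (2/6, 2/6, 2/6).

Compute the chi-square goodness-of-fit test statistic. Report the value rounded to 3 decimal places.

n = 74; E_i = n·p_i = [24.67, 24.67, 24.67]
χ² = (27−24.67)²/24.67 + (40−24.67)²/24.67 + (7−24.67)²/24.67 = 22.4054
df = 2

test statistic = 22.405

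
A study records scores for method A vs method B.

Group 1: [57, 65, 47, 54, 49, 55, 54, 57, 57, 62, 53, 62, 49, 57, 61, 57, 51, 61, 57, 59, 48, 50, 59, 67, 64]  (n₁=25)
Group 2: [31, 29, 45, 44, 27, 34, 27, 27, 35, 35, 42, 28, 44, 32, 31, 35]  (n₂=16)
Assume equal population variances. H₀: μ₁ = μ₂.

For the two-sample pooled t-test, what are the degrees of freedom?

df = n₁ + n₂ − 2 = 25 + 16 − 2 = 39

degrees of freedom = 39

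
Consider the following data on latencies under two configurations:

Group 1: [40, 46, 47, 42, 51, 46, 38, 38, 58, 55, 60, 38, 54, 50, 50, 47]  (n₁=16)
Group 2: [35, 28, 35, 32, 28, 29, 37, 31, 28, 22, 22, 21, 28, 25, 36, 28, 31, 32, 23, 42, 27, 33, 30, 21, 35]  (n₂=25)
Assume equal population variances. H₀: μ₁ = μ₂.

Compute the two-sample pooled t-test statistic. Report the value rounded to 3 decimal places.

x̄₁=47.500, s₁=7.080, n₁=16
x̄₂=29.560, s₂=5.447, n₂=25
s_p² = [15·7.080² + 24·5.447²]/39 = 37.5426
SE = √(s_p²·(1/16+1/25)) = 1.9617
t = (47.500−29.560)/1.9617 = 9.1453
df = 39

test statistic = 9.145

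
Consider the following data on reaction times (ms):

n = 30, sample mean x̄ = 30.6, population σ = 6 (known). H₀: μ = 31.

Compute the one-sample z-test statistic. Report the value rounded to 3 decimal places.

test statistic = -0.365

SE = σ/√n = 6/√30 = 1.0954
z = (x̄−μ₀)/SE = (30.6−31)/1.0954 = -0.3651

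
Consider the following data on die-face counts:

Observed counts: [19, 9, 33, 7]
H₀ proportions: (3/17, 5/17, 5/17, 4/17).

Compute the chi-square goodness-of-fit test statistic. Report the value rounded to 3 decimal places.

n = 68; E_i = n·p_i = [12.00, 20.00, 20.00, 16.00]
χ² = (19−12.00)²/12.00 + (9−20.00)²/20.00 + (33−20.00)²/20.00 + (7−16.00)²/16.00 = 23.6458
df = 3

test statistic = 23.646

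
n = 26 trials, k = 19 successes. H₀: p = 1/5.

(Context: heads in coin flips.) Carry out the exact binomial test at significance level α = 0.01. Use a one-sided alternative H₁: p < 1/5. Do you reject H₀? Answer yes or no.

reject H₀: no

Exact binomial: n=26, k=19, p₀=1/5=0.2000
P(X≤19) from Σ C(n,i)·p₀^i·(1−p₀)^(n−i)
p-value (one-sided, H₁ less) = 1.00000
At α=0.01: p ≥ α → fail to reject H₀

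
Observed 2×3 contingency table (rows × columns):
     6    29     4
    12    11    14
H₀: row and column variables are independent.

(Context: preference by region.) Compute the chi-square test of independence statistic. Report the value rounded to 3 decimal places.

test statistic = 15.614

Row totals [39, 37], col totals [18, 40, 18], n=76
χ² = (6−9.24)²/9.24 + (29−20.53)²/20.53 + (4−9.24)²/9.24 + (12−8.76)²/8.76 + (11−19.47)²/19.47 + (14−8.76)²/8.76 = 15.6137
df = 2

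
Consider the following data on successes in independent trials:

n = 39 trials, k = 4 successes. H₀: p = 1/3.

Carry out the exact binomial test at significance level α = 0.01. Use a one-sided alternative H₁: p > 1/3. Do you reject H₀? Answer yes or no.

reject H₀: no

Exact binomial: n=39, k=4, p₀=1/3=0.3333
P(X≥4) from Σ C(n,i)·p₀^i·(1−p₀)^(n−i)
p-value (one-sided, H₁ greater) = 0.99982
At α=0.01: p ≥ α → fail to reject H₀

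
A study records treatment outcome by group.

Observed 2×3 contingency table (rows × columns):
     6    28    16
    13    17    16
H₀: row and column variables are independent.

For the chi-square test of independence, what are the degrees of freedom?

df = (r−1)(c−1) = (2−1)·(3−1) = 2

degrees of freedom = 2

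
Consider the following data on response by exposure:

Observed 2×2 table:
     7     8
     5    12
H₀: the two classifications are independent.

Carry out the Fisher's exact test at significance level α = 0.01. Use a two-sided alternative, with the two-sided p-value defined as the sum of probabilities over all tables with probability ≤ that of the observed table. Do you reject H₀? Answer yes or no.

reject H₀: no

Margins: r₁=15, r₂=17, c₁=12, c₂=20, n=32
p_obs = C(15,7)·C(17,5)/C(32,12); sum pmf over tables with pmf ≤ p_obs
p-value (two-sided) = 0.46701
At α=0.01: p ≥ α → fail to reject H₀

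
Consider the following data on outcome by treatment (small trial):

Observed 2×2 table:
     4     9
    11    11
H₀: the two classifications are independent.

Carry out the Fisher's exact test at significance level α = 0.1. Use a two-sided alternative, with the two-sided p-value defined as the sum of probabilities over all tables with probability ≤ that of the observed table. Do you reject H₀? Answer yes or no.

reject H₀: no

Margins: r₁=13, r₂=22, c₁=15, c₂=20, n=35
p_obs = C(13,4)·C(22,11)/C(35,15); sum pmf over tables with pmf ≤ p_obs
p-value (two-sided) = 0.31202
At α=0.1: p ≥ α → fail to reject H₀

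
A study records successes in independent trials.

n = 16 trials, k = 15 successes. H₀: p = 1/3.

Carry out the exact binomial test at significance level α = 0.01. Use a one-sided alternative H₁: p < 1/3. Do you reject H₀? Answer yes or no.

reject H₀: no

Exact binomial: n=16, k=15, p₀=1/3=0.3333
P(X≤15) from Σ C(n,i)·p₀^i·(1−p₀)^(n−i)
p-value (one-sided, H₁ less) = 1.00000
At α=0.01: p ≥ α → fail to reject H₀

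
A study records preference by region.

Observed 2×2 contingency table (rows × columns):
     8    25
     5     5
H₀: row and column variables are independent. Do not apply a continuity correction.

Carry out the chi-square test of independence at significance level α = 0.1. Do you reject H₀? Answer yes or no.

reject H₀: no

Row totals [33, 10], col totals [13, 30], n=43
χ² = (8−9.98)²/9.98 + (25−23.02)²/23.02 + (5−3.02)²/3.02 + (5−6.98)²/6.98 = 2.4139
df = 1
p-value (upper-tail) = 0.12026
At α=0.1: p ≥ α → fail to reject H₀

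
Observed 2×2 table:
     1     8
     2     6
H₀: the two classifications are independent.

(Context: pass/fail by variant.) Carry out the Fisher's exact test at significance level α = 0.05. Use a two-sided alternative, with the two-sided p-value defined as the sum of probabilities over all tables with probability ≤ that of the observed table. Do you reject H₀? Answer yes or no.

reject H₀: no

Margins: r₁=9, r₂=8, c₁=3, c₂=14, n=17
p_obs = C(9,1)·C(8,2)/C(17,3); sum pmf over tables with pmf ≤ p_obs
p-value (two-sided) = 0.57647
At α=0.05: p ≥ α → fail to reject H₀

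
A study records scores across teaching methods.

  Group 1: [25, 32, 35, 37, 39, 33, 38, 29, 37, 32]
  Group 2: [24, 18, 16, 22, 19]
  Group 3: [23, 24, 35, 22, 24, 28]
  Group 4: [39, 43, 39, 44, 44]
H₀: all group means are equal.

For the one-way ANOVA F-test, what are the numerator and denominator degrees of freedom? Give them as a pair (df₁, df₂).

k = 4 groups, N = 26 total
df = (k−1, N−k) = (4−1, 26−4) = (3, 22)

degrees of freedom = [3, 22]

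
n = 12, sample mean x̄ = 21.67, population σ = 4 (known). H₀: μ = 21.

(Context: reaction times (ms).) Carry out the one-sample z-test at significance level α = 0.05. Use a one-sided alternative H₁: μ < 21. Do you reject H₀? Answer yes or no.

reject H₀: no

SE = σ/√n = 4/√12 = 1.1547
z = (x̄−μ₀)/SE = (21.67−21)/1.1547 = 0.5802
p-value (one-sided, H₁ less) = 0.71912
At α=0.05: p ≥ α → fail to reject H₀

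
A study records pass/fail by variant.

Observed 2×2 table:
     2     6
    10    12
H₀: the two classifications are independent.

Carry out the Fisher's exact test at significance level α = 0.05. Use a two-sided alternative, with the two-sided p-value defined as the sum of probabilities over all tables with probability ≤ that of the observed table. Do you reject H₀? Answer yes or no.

reject H₀: no

Margins: r₁=8, r₂=22, c₁=12, c₂=18, n=30
p_obs = C(8,2)·C(22,10)/C(30,12); sum pmf over tables with pmf ≤ p_obs
p-value (two-sided) = 0.41915
At α=0.05: p ≥ α → fail to reject H₀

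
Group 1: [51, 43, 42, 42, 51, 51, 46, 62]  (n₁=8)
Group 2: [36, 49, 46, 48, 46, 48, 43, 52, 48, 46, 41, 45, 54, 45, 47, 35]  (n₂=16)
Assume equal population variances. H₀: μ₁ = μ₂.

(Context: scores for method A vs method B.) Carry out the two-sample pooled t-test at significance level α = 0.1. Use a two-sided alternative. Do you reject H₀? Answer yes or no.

reject H₀: no

x̄₁=48.500, s₁=6.782, n₁=8
x̄₂=45.562, s₂=5.006, n₂=16
s_p² = [7·6.782² + 15·5.006²]/22 = 31.7244
SE = √(s_p²·(1/8+1/16)) = 2.4389
t = (48.500−45.562)/2.4389 = 1.2044
df = 22
p-value (two-sided) = 0.24122
At α=0.1: p ≥ α → fail to reject H₀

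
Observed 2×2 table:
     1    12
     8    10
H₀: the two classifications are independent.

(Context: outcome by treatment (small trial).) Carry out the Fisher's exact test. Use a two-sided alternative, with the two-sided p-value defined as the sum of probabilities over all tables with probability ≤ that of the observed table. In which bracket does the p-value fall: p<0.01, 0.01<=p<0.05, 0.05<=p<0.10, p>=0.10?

Margins: r₁=13, r₂=18, c₁=9, c₂=22, n=31
p_obs = C(13,1)·C(18,8)/C(31,9); sum pmf over tables with pmf ≤ p_obs
p-value (two-sided) = 0.04484
→ bracket: 0.01<=p<0.05

p-value bracket: 0.01<=p<0.05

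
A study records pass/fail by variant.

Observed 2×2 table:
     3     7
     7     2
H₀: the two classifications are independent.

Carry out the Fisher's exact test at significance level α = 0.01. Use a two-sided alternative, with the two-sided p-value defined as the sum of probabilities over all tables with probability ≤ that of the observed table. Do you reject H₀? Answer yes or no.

Margins: r₁=10, r₂=9, c₁=10, c₂=9, n=19
p_obs = C(10,3)·C(9,7)/C(19,10); sum pmf over tables with pmf ≤ p_obs
p-value (two-sided) = 0.06978
At α=0.01: p ≥ α → fail to reject H₀

reject H₀: no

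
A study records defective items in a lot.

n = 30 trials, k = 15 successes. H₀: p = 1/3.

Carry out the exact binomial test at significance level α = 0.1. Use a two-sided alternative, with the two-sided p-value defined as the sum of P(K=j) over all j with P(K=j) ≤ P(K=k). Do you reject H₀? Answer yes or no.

Exact binomial: n=30, k=15, p₀=1/3=0.3333
P(X=j) = C(n,j)·p₀^j·(1−p₀)^(n−j); p = Σ P(X=j) over j with P(X=j) ≤ P(X=15)
p-value (two-sided) = 0.07894
At α=0.1: p < α → reject H₀

reject H₀: yes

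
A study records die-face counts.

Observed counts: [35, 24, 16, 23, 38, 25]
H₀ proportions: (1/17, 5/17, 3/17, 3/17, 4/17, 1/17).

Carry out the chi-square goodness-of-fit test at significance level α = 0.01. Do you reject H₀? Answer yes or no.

n = 161; E_i = n·p_i = [9.47, 47.35, 28.41, 28.41, 37.88, 9.47]
χ² = (35−9.47)²/9.47 + (24−47.35)²/47.35 + (16−28.41)²/28.41 + (23−28.41)²/28.41 + (38−37.88)²/37.88 + (25−9.47)²/9.47 = 112.2530
df = 5
p-value (upper-tail) = 0.00000
At α=0.01: p < α → reject H₀

reject H₀: yes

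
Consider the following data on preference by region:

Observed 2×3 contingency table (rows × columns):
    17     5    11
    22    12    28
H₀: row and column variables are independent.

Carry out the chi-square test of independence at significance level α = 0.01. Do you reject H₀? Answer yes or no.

reject H₀: no

Row totals [33, 62], col totals [39, 17, 39], n=95
χ² = (17−13.55)²/13.55 + (5−5.91)²/5.91 + (11−13.55)²/13.55 + (22−25.45)²/25.45 + (12−11.09)²/11.09 + (28−25.45)²/25.45 = 2.2949
df = 2
p-value (upper-tail) = 0.31745
At α=0.01: p ≥ α → fail to reject H₀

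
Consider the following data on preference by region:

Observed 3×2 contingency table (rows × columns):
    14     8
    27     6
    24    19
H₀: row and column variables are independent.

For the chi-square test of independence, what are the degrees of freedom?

df = (r−1)(c−1) = (3−1)·(2−1) = 2

degrees of freedom = 2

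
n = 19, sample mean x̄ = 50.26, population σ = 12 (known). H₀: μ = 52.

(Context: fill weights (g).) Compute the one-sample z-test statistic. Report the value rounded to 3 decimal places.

test statistic = -0.632

SE = σ/√n = 12/√19 = 2.7530
z = (x̄−μ₀)/SE = (50.26−52)/2.7530 = -0.6320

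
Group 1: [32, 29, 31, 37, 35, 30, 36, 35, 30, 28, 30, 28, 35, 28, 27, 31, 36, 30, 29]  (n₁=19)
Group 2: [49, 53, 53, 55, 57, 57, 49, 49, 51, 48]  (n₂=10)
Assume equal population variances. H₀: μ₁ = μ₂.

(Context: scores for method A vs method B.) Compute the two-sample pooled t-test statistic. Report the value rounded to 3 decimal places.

x̄₁=31.421, s₁=3.220, n₁=19
x̄₂=52.100, s₂=3.414, n₂=10
s_p² = [18·3.220² + 9·3.414²]/27 = 10.7975
SE = √(s_p²·(1/19+1/10)) = 1.2838
t = (31.421−52.100)/1.2838 = -16.1081
df = 27

test statistic = -16.108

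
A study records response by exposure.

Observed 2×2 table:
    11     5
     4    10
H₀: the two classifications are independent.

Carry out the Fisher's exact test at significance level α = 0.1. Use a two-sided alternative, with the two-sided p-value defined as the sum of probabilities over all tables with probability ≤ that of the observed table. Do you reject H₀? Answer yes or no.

reject H₀: yes

Margins: r₁=16, r₂=14, c₁=15, c₂=15, n=30
p_obs = C(16,11)·C(14,4)/C(30,15); sum pmf over tables with pmf ≤ p_obs
p-value (two-sided) = 0.06560
At α=0.1: p < α → reject H₀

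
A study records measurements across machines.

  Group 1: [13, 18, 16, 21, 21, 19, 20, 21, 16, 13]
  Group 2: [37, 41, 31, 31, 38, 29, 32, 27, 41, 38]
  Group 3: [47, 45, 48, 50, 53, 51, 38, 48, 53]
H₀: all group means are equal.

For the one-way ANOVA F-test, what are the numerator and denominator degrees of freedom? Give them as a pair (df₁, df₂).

k = 3 groups, N = 29 total
df = (k−1, N−k) = (3−1, 29−3) = (2, 26)

degrees of freedom = [2, 26]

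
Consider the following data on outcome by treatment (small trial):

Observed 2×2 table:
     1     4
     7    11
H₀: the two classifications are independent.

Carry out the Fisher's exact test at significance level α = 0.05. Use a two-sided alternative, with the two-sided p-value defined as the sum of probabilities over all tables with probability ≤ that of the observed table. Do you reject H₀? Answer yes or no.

Margins: r₁=5, r₂=18, c₁=8, c₂=15, n=23
p_obs = C(5,1)·C(18,7)/C(23,8); sum pmf over tables with pmf ≤ p_obs
p-value (two-sided) = 0.62139
At α=0.05: p ≥ α → fail to reject H₀

reject H₀: no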